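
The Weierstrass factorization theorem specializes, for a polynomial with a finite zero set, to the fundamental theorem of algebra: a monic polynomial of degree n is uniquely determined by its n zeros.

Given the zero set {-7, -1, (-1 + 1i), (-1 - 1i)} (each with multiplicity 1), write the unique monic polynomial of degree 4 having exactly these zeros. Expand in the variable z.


The polynomial is p(z) = ∏_{α ∈ S} (z − α), where S = {-7, -1, (-1 + 1i), (-1 - 1i)}.
Expanding the product yields: p(z) = z^4 + 10·z^3 + 25·z^2 + 30·z + 14.
Note conjugate pairs combine to real quadratics: (z − (-1+1i))(z − (-1−1i)) = z² + 2z + 2.
The resulting polynomial has degree 4 and real coefficients as required.

p(z) = z^4 + 10·z^3 + 25·z^2 + 30·z + 14.


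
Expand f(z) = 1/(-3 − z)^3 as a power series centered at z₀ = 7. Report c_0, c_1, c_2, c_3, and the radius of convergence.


Let w = z − z₀, so z = z₀ + w.
Then -3 − z = -3 − (z₀ + w) = (-3 − z₀) − w = -10 − w.
f(z) = 1/(-10 − w)^3 = (1/(-10)^3) · (1 − w/(-10))^{−3}.
By the binomial series (1−u)^{−3} = Σ_{n≥0} C(n+2, 2) u^n for |u|<1, with u = w/(-10):
  c_n = C(n+2, 2) / (-10)^(n+3).
  c_0 = 1/(-10)^3 = -1/1000.
  c_1 = 3/(-10)^4 = 3/10000.
  c_2 = 6/(-10)^5 = -3/50000.
  c_3 = 10/(-10)^6 = 1/100000.
The series is valid for |w/d| < 1, i.e. |z − z₀| < |d|.
Radius of convergence: R = |-3 − z₀| = |-10| = 10 (distance from z₀ to the singularity z = -3).

c_0 = -1/1000, c_1 = 3/10000, c_2 = -3/50000, c_3 = 1/100000; R = 10.


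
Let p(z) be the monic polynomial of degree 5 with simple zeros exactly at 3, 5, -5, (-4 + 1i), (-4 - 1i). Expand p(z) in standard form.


The polynomial is p(z) = ∏_{α ∈ S} (z − α), where S = {3, 5, -5, (-4 + 1i), (-4 - 1i)}.
Expanding the product yields: p(z) = z^5 + 5·z^4 -32·z^3 -176·z^2 + 175·z + 1275.
Note conjugate pairs combine to real quadratics: (z − (-4+1i))(z − (-4−1i)) = z² + 8z + 17.
The resulting polynomial has degree 5 and real coefficients as required.

p(z) = z^5 + 5·z^4 -32·z^3 -176·z^2 + 175·z + 1275.


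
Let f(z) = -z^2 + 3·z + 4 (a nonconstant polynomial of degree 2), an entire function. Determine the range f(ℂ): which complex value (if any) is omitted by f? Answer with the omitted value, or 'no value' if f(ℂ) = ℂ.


Little Picard bounds the complement of f(ℂ) to at most one point.
For every w ∈ ℂ, the equation p(z) − w = 0 is a nonconstant polynomial in z and hence has at least one root by the fundamental theorem of algebra. So p is surjective onto ℂ, omitting no value.

Omitted value: no value.


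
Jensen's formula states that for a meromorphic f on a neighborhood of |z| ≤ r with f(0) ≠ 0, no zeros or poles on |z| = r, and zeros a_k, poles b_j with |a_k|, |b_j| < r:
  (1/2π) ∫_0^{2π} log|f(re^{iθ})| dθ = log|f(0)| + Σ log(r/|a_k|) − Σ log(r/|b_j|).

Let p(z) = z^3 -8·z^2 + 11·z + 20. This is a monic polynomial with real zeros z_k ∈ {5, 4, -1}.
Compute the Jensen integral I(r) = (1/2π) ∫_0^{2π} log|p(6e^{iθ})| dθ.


Zeros: -1, 4, 5; r = 6.
Inside |z| < r: -1, 4, 5. Outside (|z| ≥ r): ∅.
p(0) = 20, so log|p(0)| = log(20) = 2.9957.
Apply Jensen: I(r) = log|p(0)| + Σ_k log(r/|z_k|), summed over zeros inside |z| < r.
  log(r/|z_k|) for z_k = 5: log(6/5) = 0.1823
  log(r/|z_k|) for z_k = 4: log(6/4) = 0.4055
  log(r/|z_k|) for z_k = -1: log(6/1) = 1.7918
Sum over inside zeros: 2.3795.
I(r) = log|p(0)| + (inside sum) = 2.9957 + 2.3795 = 5.3753.
Closed form (all zeros inside, monic): I(r) = n·log(r) = 3·log(6) = 5.3753. ✓

I(r) ≈ 5.3753.


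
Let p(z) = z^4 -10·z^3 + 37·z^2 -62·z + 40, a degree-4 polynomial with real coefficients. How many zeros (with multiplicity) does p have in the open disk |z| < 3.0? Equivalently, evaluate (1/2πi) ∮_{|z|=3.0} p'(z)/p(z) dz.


The zeros of p are: 2, 4, (2 + 1i), (2 - 1i).
Their magnitudes are: 2, 4, 2.236, 2.236.
Zeros with |z| < R = 3.0: 2, (2 + 1i), (2 - 1i).
Count = 3.
By the argument principle, (1/2πi) ∮_{|z|=R} p'(z)/p(z) dz equals exactly this count.

Number of zeros inside |z| < 3.0: 3.


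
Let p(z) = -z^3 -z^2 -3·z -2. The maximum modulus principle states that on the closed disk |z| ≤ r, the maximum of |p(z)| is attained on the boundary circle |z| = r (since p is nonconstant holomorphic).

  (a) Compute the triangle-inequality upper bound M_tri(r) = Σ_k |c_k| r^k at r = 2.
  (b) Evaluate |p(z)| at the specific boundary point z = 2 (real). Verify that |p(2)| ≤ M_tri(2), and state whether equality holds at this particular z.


Coefficients: c_0 = -2, c_1 = -3, c_2 = -1, c_3 = -1. Radius r = 2.
Part (a). Triangle bound: M_tri(r) = Σ_k |c_k| r^k
  = |-2|·2^0 + |-3|·2^1 + |-1|·2^2 + |-1|·2^3
  = 2 + 6 + 4 + 8 = 20.
This bounds M(r) := max_{|z|=r} |p(z)| from above; equality holds iff all terms c_k z^k can be made to align in phase at a single z on |z|=r.
Part (b). At z = 2 (real, on the circle |z| = r):
  p(2) = (-2)·2^0 + (-3)·2^1 + (-1)·2^2 + (-1)·2^3 = -20.
  |p(2)| = 20.
Since all nonzero coefficients share the same sign, |p(2)| = 20 = M_tri(2); the triangle bound is attained at z = 2, so in fact M(r) = 20.

M_tri(2) = 20; |p(2)| = 20; equality at z=2: yes.


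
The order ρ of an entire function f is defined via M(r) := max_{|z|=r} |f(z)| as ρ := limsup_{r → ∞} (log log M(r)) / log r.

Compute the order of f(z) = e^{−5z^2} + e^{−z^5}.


Each summand is entire of order 2 and 5 respectively (as in the single-exponential case). The order of a sum is at most the max of the orders, so ρ ≤ 5. For the lower bound: on |z|=r choose arg z so that -1z^5 is real positive; then |e^{-1z^5}| = e^{1r^5} while |e^{-5z^2}| ≤ e^{5r^2} = o(e^{1r^5}). So |f| ≥ e^{1r^5}(1 − o(1)) and ρ ≥ 5. Hence ρ = max(2, 5) = 5.
Therefore ρ = 5.

Order ρ = 5.


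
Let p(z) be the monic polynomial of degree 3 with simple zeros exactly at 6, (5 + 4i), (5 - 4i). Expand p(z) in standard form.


The polynomial is p(z) = ∏_{α ∈ S} (z − α), where S = {6, (5 + 4i), (5 - 4i)}.
Expanding the product yields: p(z) = z^3 -16·z^2 + 101·z -246.
Note conjugate pairs combine to real quadratics: (z − (5+4i))(z − (5−4i)) = z² − 10z + 41.
The resulting polynomial has degree 3 and real coefficients as required.

p(z) = z^3 -16·z^2 + 101·z -246.


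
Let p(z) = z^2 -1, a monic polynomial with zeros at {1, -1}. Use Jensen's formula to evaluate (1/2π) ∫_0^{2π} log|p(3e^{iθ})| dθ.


Zeros: -1, 1; r = 3.
Inside |z| < r: -1, 1. Outside (|z| ≥ r): ∅.
p(0) = -1, so log|p(0)| = log(1) = 0.0000.
Apply Jensen: I(r) = log|p(0)| + Σ_k log(r/|z_k|), summed over zeros inside |z| < r.
  log(r/|z_k|) for z_k = 1: log(3/1) = 1.0986
  log(r/|z_k|) for z_k = -1: log(3/1) = 1.0986
Sum over inside zeros: 2.1972.
I(r) = log|p(0)| + (inside sum) = 0.0000 + 2.1972 = 2.1972.
Closed form (all zeros inside, monic): I(r) = n·log(r) = 2·log(3) = 2.1972. ✓

I(r) ≈ 2.1972.


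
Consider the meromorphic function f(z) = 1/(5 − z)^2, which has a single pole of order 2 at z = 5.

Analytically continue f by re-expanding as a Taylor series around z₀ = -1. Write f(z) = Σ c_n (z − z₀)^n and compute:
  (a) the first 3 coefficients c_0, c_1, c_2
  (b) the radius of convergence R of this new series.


Let w = z − z₀, so z = z₀ + w.
Then 5 − z = 5 − (z₀ + w) = (5 − z₀) − w = 6 − w.
f(z) = 1/(6 − w)^2 = (1/(6)^2) · (1 − w/(6))^{−2}.
By the binomial series (1−u)^{−2} = Σ_{n≥0} C(n+1, 1) u^n for |u|<1, with u = w/(6):
  c_n = C(n+1, 1) / (6)^(n+2).
  c_0 = 1/(6)^2 = 1/36.
  c_1 = 2/(6)^3 = 1/108.
  c_2 = 3/(6)^4 = 1/432.
The series is valid for |w/d| < 1, i.e. |z − z₀| < |d|.
Radius of convergence: R = |5 − z₀| = |6| = 6 (distance from z₀ to the singularity z = 5).

c_0 = 1/36, c_1 = 1/108, c_2 = 1/432; R = 6.


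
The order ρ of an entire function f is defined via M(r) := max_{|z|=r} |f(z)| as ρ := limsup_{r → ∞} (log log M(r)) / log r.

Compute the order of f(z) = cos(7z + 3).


cos(w) is a linear combination of e^{iw} and e^{−iw} (or e^w, e^{−w} in the hyperbolic case), so |cos(w)| ≤ e^{|w|}. With w = 7z + 3, |w| ≤ 7|z| + 3 = 7r + 3 on |z| = r, giving M(r) ≤ e^{7r + 3}, so ρ ≤ 1. On a suitable ray (z = it for sin/cos; z = t for sinh/cosh, t real → ∞), |cos(7z + 3)| grows like e^{7|t|}/2, so ρ ≥ 1. Hence ρ = 1.
Therefore ρ = 1.

Order ρ = 1.


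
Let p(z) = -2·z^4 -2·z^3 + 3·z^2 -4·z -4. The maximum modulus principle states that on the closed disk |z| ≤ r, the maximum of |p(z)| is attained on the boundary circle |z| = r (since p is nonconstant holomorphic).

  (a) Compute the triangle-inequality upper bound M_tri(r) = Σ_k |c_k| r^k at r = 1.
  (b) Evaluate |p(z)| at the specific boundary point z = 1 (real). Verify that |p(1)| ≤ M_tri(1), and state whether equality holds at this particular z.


Coefficients: c_0 = -4, c_1 = -4, c_2 = 3, c_3 = -2, c_4 = -2. Radius r = 1.
Part (a). Triangle bound: M_tri(r) = Σ_k |c_k| r^k
  = |-4|·1^0 + |-4|·1^1 + |3|·1^2 + |-2|·1^3 + |-2|·1^4
  = 4 + 4 + 3 + 2 + 2 = 15.
This bounds M(r) := max_{|z|=r} |p(z)| from above; equality holds iff all terms c_k z^k can be made to align in phase at a single z on |z|=r.
Part (b). At z = 1 (real, on the circle |z| = r):
  p(1) = (-4)·1^0 + (-4)·1^1 + (3)·1^2 + (-2)·1^3 + (-2)·1^4 = -9.
  |p(1)| = 9.
Check: |p(1)| = 9 ≤ 15 = M_tri(1). ✓ Equality does not hold at z = 1 (the coefficients have mixed signs, so the terms do not all align in phase there).

M_tri(1) = 15; |p(1)| = 9; equality at z=1: no.


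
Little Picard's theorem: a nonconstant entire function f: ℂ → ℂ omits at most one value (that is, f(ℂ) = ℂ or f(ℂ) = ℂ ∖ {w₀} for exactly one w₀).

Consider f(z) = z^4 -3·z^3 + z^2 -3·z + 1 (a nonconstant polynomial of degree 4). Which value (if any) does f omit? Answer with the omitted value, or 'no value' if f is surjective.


Little Picard bounds the complement of f(ℂ) to at most one point.
For every w ∈ ℂ, the equation p(z) − w = 0 is a nonconstant polynomial in z and hence has at least one root by the fundamental theorem of algebra. So p is surjective onto ℂ, omitting no value.

Omitted value: no value.


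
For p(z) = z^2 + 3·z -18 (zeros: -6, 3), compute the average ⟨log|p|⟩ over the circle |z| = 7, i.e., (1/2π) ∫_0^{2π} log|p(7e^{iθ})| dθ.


Zeros: -6, 3; r = 7.
Inside |z| < r: -6, 3. Outside (|z| ≥ r): ∅.
p(0) = -18, so log|p(0)| = log(18) = 2.8904.
Apply Jensen: I(r) = log|p(0)| + Σ_k log(r/|z_k|), summed over zeros inside |z| < r.
  log(r/|z_k|) for z_k = -6: log(7/6) = 0.1542
  log(r/|z_k|) for z_k = 3: log(7/3) = 0.8473
Sum over inside zeros: 1.0014.
I(r) = log|p(0)| + (inside sum) = 2.8904 + 1.0014 = 3.8918.
Closed form (all zeros inside, monic): I(r) = n·log(r) = 2·log(7) = 3.8918. ✓

I(r) ≈ 3.8918.


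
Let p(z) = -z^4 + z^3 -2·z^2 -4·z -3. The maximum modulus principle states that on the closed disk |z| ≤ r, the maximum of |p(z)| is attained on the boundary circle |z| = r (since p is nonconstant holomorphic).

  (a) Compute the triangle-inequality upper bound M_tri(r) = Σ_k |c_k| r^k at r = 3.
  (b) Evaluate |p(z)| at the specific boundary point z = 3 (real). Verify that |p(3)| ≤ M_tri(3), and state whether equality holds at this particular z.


Coefficients: c_0 = -3, c_1 = -4, c_2 = -2, c_3 = 1, c_4 = -1. Radius r = 3.
Part (a). Triangle bound: M_tri(r) = Σ_k |c_k| r^k
  = |-3|·3^0 + |-4|·3^1 + |-2|·3^2 + |1|·3^3 + |-1|·3^4
  = 3 + 12 + 18 + 27 + 81 = 141.
This bounds M(r) := max_{|z|=r} |p(z)| from above; equality holds iff all terms c_k z^k can be made to align in phase at a single z on |z|=r.
Part (b). At z = 3 (real, on the circle |z| = r):
  p(3) = (-3)·3^0 + (-4)·3^1 + (-2)·3^2 + (1)·3^3 + (-1)·3^4 = -87.
  |p(3)| = 87.
Check: |p(3)| = 87 ≤ 141 = M_tri(3). ✓ Equality does not hold at z = 3 (the coefficients have mixed signs, so the terms do not all align in phase there).

M_tri(3) = 141; |p(3)| = 87; equality at z=3: no.


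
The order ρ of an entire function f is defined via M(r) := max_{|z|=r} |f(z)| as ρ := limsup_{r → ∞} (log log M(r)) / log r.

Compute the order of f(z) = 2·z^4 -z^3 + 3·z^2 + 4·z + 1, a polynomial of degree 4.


|f(z)| ≤ Σ|c_k|·r^k = O(r^4) as r → ∞. Polynomial growth is O(e^{r^ε}) for every ε > 0 (since r^4/e^{r^ε} → 0), so ρ ≤ ε for all ε > 0, i.e. ρ = 0. Every nonconstant polynomial has order 0.
Therefore ρ = 0.

Order ρ = 0.


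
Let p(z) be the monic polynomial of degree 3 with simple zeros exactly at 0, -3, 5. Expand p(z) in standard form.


The polynomial is p(z) = ∏_{α ∈ S} (z − α), where S = {0, -3, 5}.
Expanding the product yields: p(z) = z^3 -2·z^2 -15·z.
The resulting polynomial has degree 3 and real coefficients as required.

p(z) = z^3 -2·z^2 -15·z.


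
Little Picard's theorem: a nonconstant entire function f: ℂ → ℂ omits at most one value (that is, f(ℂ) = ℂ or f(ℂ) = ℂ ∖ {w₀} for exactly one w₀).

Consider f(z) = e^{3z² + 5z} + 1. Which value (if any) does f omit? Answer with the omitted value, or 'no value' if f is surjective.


Little Picard bounds the complement of f(ℂ) to at most one point.
The exponent g(z) = 3z² + 5z is a nonconstant polynomial, hence surjective onto ℂ. So e^{g(z)} takes every value in {e^w : w ∈ ℂ} = ℂ ∖ {0}. Adding 1 shifts the range to ℂ ∖ {1}. f omits exactly 1.

Omitted value: 1.


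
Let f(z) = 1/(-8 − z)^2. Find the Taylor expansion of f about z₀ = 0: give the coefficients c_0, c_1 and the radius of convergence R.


Let w = z − z₀, so z = z₀ + w.
Then -8 − z = -8 − (z₀ + w) = (-8 − z₀) − w = -8 − w.
f(z) = 1/(-8 − w)^2 = (1/(-8)^2) · (1 − w/(-8))^{−2}.
By the binomial series (1−u)^{−2} = Σ_{n≥0} C(n+1, 1) u^n for |u|<1, with u = w/(-8):
  c_n = C(n+1, 1) / (-8)^(n+2).
  c_0 = 1/(-8)^2 = 1/64.
  c_1 = 2/(-8)^3 = -1/256.
The series is valid for |w/d| < 1, i.e. |z − z₀| < |d|.
Radius of convergence: R = |-8 − z₀| = |-8| = 8 (distance from z₀ to the singularity z = -8).

c_0 = 1/64, c_1 = -1/256; R = 8.


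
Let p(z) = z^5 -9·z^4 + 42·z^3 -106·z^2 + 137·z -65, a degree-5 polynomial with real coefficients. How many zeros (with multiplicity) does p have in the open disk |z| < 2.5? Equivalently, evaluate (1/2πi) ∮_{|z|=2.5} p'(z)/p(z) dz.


The zeros of p are: 1, (2 + 1i), (2 - 1i), (2 + 3i), (2 - 3i).
Their magnitudes are: 1, 2.236, 2.236, 3.606, 3.606.
Zeros with |z| < R = 2.5: 1, (2 + 1i), (2 - 1i).
Count = 3.
By the argument principle, (1/2πi) ∮_{|z|=R} p'(z)/p(z) dz equals exactly this count.

Number of zeros inside |z| < 2.5: 3.


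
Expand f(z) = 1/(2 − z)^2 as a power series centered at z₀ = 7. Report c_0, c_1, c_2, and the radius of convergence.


Let w = z − z₀, so z = z₀ + w.
Then 2 − z = 2 − (z₀ + w) = (2 − z₀) − w = -5 − w.
f(z) = 1/(-5 − w)^2 = (1/(-5)^2) · (1 − w/(-5))^{−2}.
By the binomial series (1−u)^{−2} = Σ_{n≥0} C(n+1, 1) u^n for |u|<1, with u = w/(-5):
  c_n = C(n+1, 1) / (-5)^(n+2).
  c_0 = 1/(-5)^2 = 1/25.
  c_1 = 2/(-5)^3 = -2/125.
  c_2 = 3/(-5)^4 = 3/625.
The series is valid for |w/d| < 1, i.e. |z − z₀| < |d|.
Radius of convergence: R = |2 − z₀| = |-5| = 5 (distance from z₀ to the singularity z = 2).

c_0 = 1/25, c_1 = -2/125, c_2 = 3/625; R = 5.


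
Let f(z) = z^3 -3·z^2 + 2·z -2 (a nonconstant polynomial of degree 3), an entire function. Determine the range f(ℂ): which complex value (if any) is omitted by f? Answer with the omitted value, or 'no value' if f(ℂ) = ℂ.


Little Picard bounds the complement of f(ℂ) to at most one point.
For every w ∈ ℂ, the equation p(z) − w = 0 is a nonconstant polynomial in z and hence has at least one root by the fundamental theorem of algebra. So p is surjective onto ℂ, omitting no value.

Omitted value: no value.


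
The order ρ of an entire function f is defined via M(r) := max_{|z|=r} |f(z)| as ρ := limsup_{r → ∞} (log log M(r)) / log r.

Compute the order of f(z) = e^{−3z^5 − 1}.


|e^{−3z^5 − 1}| = e^{Re(-3·z^5) + -1} ≤ e^{3|z|^5 + -1} = e^{3r^5 + -1} on |z| = r, so ρ ≤ 5. Choosing z on |z|=r so that -3·z^5 is real positive (always possible by picking arg z appropriately) gives |f(z)| = e^{3r^5 + -1}, matching the bound. The additive constant -1 does not affect log log M(r) ~ 5·log r. Hence ρ = 5.
Therefore ρ = 5.

Order ρ = 5.


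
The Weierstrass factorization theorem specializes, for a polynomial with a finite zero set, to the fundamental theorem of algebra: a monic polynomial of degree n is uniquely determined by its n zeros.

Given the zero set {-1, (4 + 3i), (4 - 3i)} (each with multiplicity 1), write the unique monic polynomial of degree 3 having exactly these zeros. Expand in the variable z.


The polynomial is p(z) = ∏_{α ∈ S} (z − α), where S = {-1, (4 + 3i), (4 - 3i)}.
Expanding the product yields: p(z) = z^3 -7·z^2 + 17·z + 25.
Note conjugate pairs combine to real quadratics: (z − (4+3i))(z − (4−3i)) = z² − 8z + 25.
The resulting polynomial has degree 3 and real coefficients as required.

p(z) = z^3 -7·z^2 + 17·z + 25.


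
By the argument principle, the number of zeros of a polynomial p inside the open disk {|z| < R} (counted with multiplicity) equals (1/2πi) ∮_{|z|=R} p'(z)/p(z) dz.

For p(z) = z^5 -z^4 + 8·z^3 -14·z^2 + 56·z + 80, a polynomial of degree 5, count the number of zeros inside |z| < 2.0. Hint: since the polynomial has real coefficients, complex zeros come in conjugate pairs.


The zeros of p are: -1, (2 + 2i), (2 - 2i), (-1 + 3i), (-1 - 3i).
Their magnitudes are: 1, 2.828, 2.828, 3.162, 3.162.
Zeros with |z| < R = 2.0: -1.
Count = 1.
By the argument principle, (1/2πi) ∮_{|z|=R} p'(z)/p(z) dz equals exactly this count.

Number of zeros inside |z| < 2.0: 1.


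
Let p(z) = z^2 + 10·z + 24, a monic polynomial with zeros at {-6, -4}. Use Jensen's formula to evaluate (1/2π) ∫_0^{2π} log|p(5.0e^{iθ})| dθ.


Zeros: -6, -4; r = 5.0.
Inside |z| < r: -4. Outside (|z| ≥ r): -6.
p(0) = 24, so log|p(0)| = log(24) = 3.1781.
Apply Jensen: I(r) = log|p(0)| + Σ_k log(r/|z_k|), summed over zeros inside |z| < r.
  log(r/|z_k|) for z_k = -4: log(5.0/4) = 0.2231
  Outside zeros (-6) contribute nothing to the Jensen sum.
Sum over inside zeros: 0.2231.
I(r) = log|p(0)| + (inside sum) = 3.1781 + 0.2231 = 3.4012.
Note: since some zeros are outside |z| ≤ r, the simplified n·log(r) form does NOT apply — only the inside zeros contribute.

I(r) ≈ 3.4012.


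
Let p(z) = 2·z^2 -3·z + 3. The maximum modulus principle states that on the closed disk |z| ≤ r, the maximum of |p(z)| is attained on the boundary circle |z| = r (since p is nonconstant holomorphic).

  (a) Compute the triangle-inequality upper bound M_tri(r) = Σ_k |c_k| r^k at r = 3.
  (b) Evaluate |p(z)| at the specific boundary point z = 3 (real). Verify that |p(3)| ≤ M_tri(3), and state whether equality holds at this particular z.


Coefficients: c_0 = 3, c_1 = -3, c_2 = 2. Radius r = 3.
Part (a). Triangle bound: M_tri(r) = Σ_k |c_k| r^k
  = |3|·3^0 + |-3|·3^1 + |2|·3^2
  = 3 + 9 + 18 = 30.
This bounds M(r) := max_{|z|=r} |p(z)| from above; equality holds iff all terms c_k z^k can be made to align in phase at a single z on |z|=r.
Part (b). At z = 3 (real, on the circle |z| = r):
  p(3) = (3)·3^0 + (-3)·3^1 + (2)·3^2 = 12.
  |p(3)| = 12.
Check: |p(3)| = 12 ≤ 30 = M_tri(3). ✓ Equality does not hold at z = 3 (the coefficients have mixed signs, so the terms do not all align in phase there).

M_tri(3) = 30; |p(3)| = 12; equality at z=3: no.


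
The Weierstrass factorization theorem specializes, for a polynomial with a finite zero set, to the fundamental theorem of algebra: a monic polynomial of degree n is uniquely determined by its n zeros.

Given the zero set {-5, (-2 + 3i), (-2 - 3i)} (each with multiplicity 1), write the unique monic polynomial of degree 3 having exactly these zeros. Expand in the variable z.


The polynomial is p(z) = ∏_{α ∈ S} (z − α), where S = {-5, (-2 + 3i), (-2 - 3i)}.
Expanding the product yields: p(z) = z^3 + 9·z^2 + 33·z + 65.
Note conjugate pairs combine to real quadratics: (z − (-2+3i))(z − (-2−3i)) = z² + 4z + 13.
The resulting polynomial has degree 3 and real coefficients as required.

p(z) = z^3 + 9·z^2 + 33·z + 65.


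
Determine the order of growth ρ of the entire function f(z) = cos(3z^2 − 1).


Write cos(w) = (e^{iw} ± e^{−iw})/(2 or 2i), so |cos(w)| ≤ e^{|w|}. With w = 3z^2 − 1, |w| ≤ 3r^2 + 1 on |z|=r, giving M(r) ≤ e^{3r^2 + 1} and ρ ≤ 2. For the lower bound, choose z on |z|=r with 3z^2 purely imaginary of modulus 3r^2; then |cos(3z^2 − 1)| grows like e^{3r^2}/2, so ρ ≥ 2. Hence ρ = 2.
Therefore ρ = 2.

Order ρ = 2.


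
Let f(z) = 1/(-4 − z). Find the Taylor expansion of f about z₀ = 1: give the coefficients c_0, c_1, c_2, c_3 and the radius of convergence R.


Let w = z − z₀, so z = z₀ + w.
Then -4 − z = -4 − (z₀ + w) = (-4 − z₀) − w = -5 − w.
f(z) = 1/(-5 − w) = (1/(-5)) · 1/(1 − w/(-5)) = Σ_{n≥0} w^n / (-5)^(n+1).
So c_n = 1/(-5)^(n+1):
  c_0 = 1/(-5)^1 = -1/5.
  c_1 = 1/(-5)^2 = 1/25.
  c_2 = 1/(-5)^3 = -1/125.
  c_3 = 1/(-5)^4 = 1/625.
The series is valid for |w/d| < 1, i.e. |z − z₀| < |d|.
Radius of convergence: R = |-4 − z₀| = |-5| = 5 (distance from z₀ to the singularity z = -4).

c_0 = -1/5, c_1 = 1/25, c_2 = -1/125, c_3 = 1/625; R = 5.


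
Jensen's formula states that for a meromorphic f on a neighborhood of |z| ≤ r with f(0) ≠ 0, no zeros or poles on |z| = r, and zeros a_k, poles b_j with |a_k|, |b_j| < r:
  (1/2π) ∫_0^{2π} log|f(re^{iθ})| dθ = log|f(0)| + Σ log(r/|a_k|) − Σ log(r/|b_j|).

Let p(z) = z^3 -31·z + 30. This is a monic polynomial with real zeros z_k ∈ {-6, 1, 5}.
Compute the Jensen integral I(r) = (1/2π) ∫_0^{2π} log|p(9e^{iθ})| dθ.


Zeros: -6, 1, 5; r = 9.
Inside |z| < r: -6, 1, 5. Outside (|z| ≥ r): ∅.
p(0) = 30, so log|p(0)| = log(30) = 3.4012.
Apply Jensen: I(r) = log|p(0)| + Σ_k log(r/|z_k|), summed over zeros inside |z| < r.
  log(r/|z_k|) for z_k = -6: log(9/6) = 0.4055
  log(r/|z_k|) for z_k = 1: log(9/1) = 2.1972
  log(r/|z_k|) for z_k = 5: log(9/5) = 0.5878
Sum over inside zeros: 3.1905.
I(r) = log|p(0)| + (inside sum) = 3.4012 + 3.1905 = 6.5917.
Closed form (all zeros inside, monic): I(r) = n·log(r) = 3·log(9) = 6.5917. ✓

I(r) ≈ 6.5917.


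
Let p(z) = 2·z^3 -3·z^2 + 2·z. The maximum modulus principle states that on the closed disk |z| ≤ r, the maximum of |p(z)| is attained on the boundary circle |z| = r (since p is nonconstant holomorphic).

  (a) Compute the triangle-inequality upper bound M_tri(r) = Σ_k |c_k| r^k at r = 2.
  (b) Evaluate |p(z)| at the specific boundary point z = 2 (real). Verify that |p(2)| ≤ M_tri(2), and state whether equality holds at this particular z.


Coefficients: c_0 = 0, c_1 = 2, c_2 = -3, c_3 = 2. Radius r = 2.
Part (a). Triangle bound: M_tri(r) = Σ_k |c_k| r^k
  = |0|·2^0 + |2|·2^1 + |-3|·2^2 + |2|·2^3
  = 0 + 4 + 12 + 16 = 32.
This bounds M(r) := max_{|z|=r} |p(z)| from above; equality holds iff all terms c_k z^k can be made to align in phase at a single z on |z|=r.
Part (b). At z = 2 (real, on the circle |z| = r):
  p(2) = (0)·2^0 + (2)·2^1 + (-3)·2^2 + (2)·2^3 = 8.
  |p(2)| = 8.
Check: |p(2)| = 8 ≤ 32 = M_tri(2). ✓ Equality does not hold at z = 2 (the coefficients have mixed signs, so the terms do not all align in phase there).

M_tri(2) = 32; |p(2)| = 8; equality at z=2: no.


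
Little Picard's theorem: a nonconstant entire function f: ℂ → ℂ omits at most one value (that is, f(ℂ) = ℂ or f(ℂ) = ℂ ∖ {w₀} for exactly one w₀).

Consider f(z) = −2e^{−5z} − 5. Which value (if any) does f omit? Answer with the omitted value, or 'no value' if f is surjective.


Little Picard bounds the complement of f(ℂ) to at most one point.
e^{−5z} is never zero on ℂ, so -2·e^{−5z} takes every value in ℂ ∖ {0}. Adding -5 shifts the range to ℂ ∖ {-5}. Thus f omits exactly the value -5.

Omitted value: -5.


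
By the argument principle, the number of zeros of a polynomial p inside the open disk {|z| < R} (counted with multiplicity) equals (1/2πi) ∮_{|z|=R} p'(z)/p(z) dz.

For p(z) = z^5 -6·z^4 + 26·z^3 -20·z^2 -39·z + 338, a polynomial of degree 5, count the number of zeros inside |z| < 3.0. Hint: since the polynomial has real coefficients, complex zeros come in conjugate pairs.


The zeros of p are: (2 + 3i), (2 - 3i), (2 + 3i), (2 - 3i), -2.
Their magnitudes are: 3.606, 3.606, 3.606, 3.606, 2.
Zeros with |z| < R = 3.0: -2.
Count = 1.
By the argument principle, (1/2πi) ∮_{|z|=R} p'(z)/p(z) dz equals exactly this count.

Number of zeros inside |z| < 3.0: 1.


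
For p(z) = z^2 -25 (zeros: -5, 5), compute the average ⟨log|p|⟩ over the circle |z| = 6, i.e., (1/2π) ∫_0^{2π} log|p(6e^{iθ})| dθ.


Zeros: -5, 5; r = 6.
Inside |z| < r: -5, 5. Outside (|z| ≥ r): ∅.
p(0) = -25, so log|p(0)| = log(25) = 3.2189.
Apply Jensen: I(r) = log|p(0)| + Σ_k log(r/|z_k|), summed over zeros inside |z| < r.
  log(r/|z_k|) for z_k = -5: log(6/5) = 0.1823
  log(r/|z_k|) for z_k = 5: log(6/5) = 0.1823
Sum over inside zeros: 0.3646.
I(r) = log|p(0)| + (inside sum) = 3.2189 + 0.3646 = 3.5835.
Closed form (all zeros inside, monic): I(r) = n·log(r) = 2·log(6) = 3.5835. ✓

I(r) ≈ 3.5835.


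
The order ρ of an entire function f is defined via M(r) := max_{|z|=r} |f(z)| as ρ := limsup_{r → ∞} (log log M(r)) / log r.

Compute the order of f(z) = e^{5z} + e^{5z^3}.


Each summand is entire of order 1 and 3 respectively (as in the single-exponential case). The order of a sum is at most the max of the orders, so ρ ≤ 3. For the lower bound: on |z|=r choose arg z so that 5z^3 is real positive; then |e^{5z^3}| = e^{5r^3} while |e^{5z}| ≤ e^{5r^1} = o(e^{5r^3}). So |f| ≥ e^{5r^3}(1 − o(1)) and ρ ≥ 3. Hence ρ = max(1, 3) = 3.
Therefore ρ = 3.

Order ρ = 3.


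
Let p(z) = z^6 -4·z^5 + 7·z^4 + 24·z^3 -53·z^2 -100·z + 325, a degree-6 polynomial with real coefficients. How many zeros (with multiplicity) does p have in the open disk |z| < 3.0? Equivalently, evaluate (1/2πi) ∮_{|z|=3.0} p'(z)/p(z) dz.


The zeros of p are: (2 + 3i), (2 - 3i), (2 + 1i), (2 - 1i), (-2 + 1i), (-2 - 1i).
Their magnitudes are: 3.606, 3.606, 2.236, 2.236, 2.236, 2.236.
Zeros with |z| < R = 3.0: (2 + 1i), (2 - 1i), (-2 + 1i), (-2 - 1i).
Count = 4.
By the argument principle, (1/2πi) ∮_{|z|=R} p'(z)/p(z) dz equals exactly this count.

Number of zeros inside |z| < 3.0: 4.


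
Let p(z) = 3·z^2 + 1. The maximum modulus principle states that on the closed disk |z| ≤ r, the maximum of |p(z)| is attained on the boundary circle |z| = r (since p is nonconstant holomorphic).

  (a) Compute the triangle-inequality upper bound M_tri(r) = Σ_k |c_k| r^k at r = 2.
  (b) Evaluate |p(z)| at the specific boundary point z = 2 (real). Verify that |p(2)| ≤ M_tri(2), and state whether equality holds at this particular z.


Coefficients: c_0 = 1, c_1 = 0, c_2 = 3. Radius r = 2.
Part (a). Triangle bound: M_tri(r) = Σ_k |c_k| r^k
  = |1|·2^0 + |0|·2^1 + |3|·2^2
  = 1 + 0 + 12 = 13.
This bounds M(r) := max_{|z|=r} |p(z)| from above; equality holds iff all terms c_k z^k can be made to align in phase at a single z on |z|=r.
Part (b). At z = 2 (real, on the circle |z| = r):
  p(2) = (1)·2^0 + (0)·2^1 + (3)·2^2 = 13.
  |p(2)| = 13.
Since all nonzero coefficients share the same sign, |p(2)| = 13 = M_tri(2); the triangle bound is attained at z = 2, so in fact M(r) = 13.

M_tri(2) = 13; |p(2)| = 13; equality at z=2: yes.


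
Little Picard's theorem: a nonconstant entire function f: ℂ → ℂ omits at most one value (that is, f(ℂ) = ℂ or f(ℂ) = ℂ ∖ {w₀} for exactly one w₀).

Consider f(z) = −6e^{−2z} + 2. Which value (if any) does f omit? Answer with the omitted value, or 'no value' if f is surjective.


Little Picard bounds the complement of f(ℂ) to at most one point.
e^{−2z} is never zero on ℂ, so -6·e^{−2z} takes every value in ℂ ∖ {0}. Adding 2 shifts the range to ℂ ∖ {2}. Thus f omits exactly the value 2.

Omitted value: 2.


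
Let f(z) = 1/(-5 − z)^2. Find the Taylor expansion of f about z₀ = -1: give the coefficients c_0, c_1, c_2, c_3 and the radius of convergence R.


Let w = z − z₀, so z = z₀ + w.
Then -5 − z = -5 − (z₀ + w) = (-5 − z₀) − w = -4 − w.
f(z) = 1/(-4 − w)^2 = (1/(-4)^2) · (1 − w/(-4))^{−2}.
By the binomial series (1−u)^{−2} = Σ_{n≥0} C(n+1, 1) u^n for |u|<1, with u = w/(-4):
  c_n = C(n+1, 1) / (-4)^(n+2).
  c_0 = 1/(-4)^2 = 1/16.
  c_1 = 2/(-4)^3 = -1/32.
  c_2 = 3/(-4)^4 = 3/256.
  c_3 = 4/(-4)^5 = -1/256.
The series is valid for |w/d| < 1, i.e. |z − z₀| < |d|.
Radius of convergence: R = |-5 − z₀| = |-4| = 4 (distance from z₀ to the singularity z = -5).

c_0 = 1/16, c_1 = -1/32, c_2 = 3/256, c_3 = -1/256; R = 4.


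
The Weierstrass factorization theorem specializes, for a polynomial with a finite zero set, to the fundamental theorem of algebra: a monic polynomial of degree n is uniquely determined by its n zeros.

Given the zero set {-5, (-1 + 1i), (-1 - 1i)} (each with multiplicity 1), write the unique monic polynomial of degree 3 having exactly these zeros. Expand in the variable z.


The polynomial is p(z) = ∏_{α ∈ S} (z − α), where S = {-5, (-1 + 1i), (-1 - 1i)}.
Expanding the product yields: p(z) = z^3 + 7·z^2 + 12·z + 10.
Note conjugate pairs combine to real quadratics: (z − (-1+1i))(z − (-1−1i)) = z² + 2z + 2.
The resulting polynomial has degree 3 and real coefficients as required.

p(z) = z^3 + 7·z^2 + 12·z + 10.


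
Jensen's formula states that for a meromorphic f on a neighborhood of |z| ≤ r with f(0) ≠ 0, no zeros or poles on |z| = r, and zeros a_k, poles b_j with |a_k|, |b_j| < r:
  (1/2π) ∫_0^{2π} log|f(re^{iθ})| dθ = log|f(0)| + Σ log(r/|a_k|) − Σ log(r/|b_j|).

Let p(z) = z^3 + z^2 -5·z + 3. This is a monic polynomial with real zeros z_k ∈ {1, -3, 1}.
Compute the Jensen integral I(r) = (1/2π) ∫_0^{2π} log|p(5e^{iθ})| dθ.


Zeros: -3, 1, 1; r = 5.
Inside |z| < r: -3, 1, 1. Outside (|z| ≥ r): ∅.
p(0) = 3, so log|p(0)| = log(3) = 1.0986.
Apply Jensen: I(r) = log|p(0)| + Σ_k log(r/|z_k|), summed over zeros inside |z| < r.
  log(r/|z_k|) for z_k = 1: log(5/1) = 1.6094
  log(r/|z_k|) for z_k = -3: log(5/3) = 0.5108
  log(r/|z_k|) for z_k = 1: log(5/1) = 1.6094
Sum over inside zeros: 3.7297.
I(r) = log|p(0)| + (inside sum) = 1.0986 + 3.7297 = 4.8283.
Closed form (all zeros inside, monic): I(r) = n·log(r) = 3·log(5) = 4.8283. ✓

I(r) ≈ 4.8283.


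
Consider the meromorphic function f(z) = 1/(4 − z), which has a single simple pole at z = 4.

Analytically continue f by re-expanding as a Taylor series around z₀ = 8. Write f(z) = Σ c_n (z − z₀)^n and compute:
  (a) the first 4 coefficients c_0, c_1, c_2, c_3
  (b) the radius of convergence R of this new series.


Let w = z − z₀, so z = z₀ + w.
Then 4 − z = 4 − (z₀ + w) = (4 − z₀) − w = -4 − w.
f(z) = 1/(-4 − w) = (1/(-4)) · 1/(1 − w/(-4)) = Σ_{n≥0} w^n / (-4)^(n+1).
So c_n = 1/(-4)^(n+1):
  c_0 = 1/(-4)^1 = -1/4.
  c_1 = 1/(-4)^2 = 1/16.
  c_2 = 1/(-4)^3 = -1/64.
  c_3 = 1/(-4)^4 = 1/256.
The series is valid for |w/d| < 1, i.e. |z − z₀| < |d|.
Radius of convergence: R = |4 − z₀| = |-4| = 4 (distance from z₀ to the singularity z = 4).

c_0 = -1/4, c_1 = 1/16, c_2 = -1/64, c_3 = 1/256; R = 4.


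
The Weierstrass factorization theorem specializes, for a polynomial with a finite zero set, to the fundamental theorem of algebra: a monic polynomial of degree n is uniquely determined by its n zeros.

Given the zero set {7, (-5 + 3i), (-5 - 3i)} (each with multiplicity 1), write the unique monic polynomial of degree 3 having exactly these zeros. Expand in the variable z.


The polynomial is p(z) = ∏_{α ∈ S} (z − α), where S = {7, (-5 + 3i), (-5 - 3i)}.
Expanding the product yields: p(z) = z^3 + 3·z^2 -36·z -238.
Note conjugate pairs combine to real quadratics: (z − (-5+3i))(z − (-5−3i)) = z² + 10z + 34.
The resulting polynomial has degree 3 and real coefficients as required.

p(z) = z^3 + 3·z^2 -36·z -238.


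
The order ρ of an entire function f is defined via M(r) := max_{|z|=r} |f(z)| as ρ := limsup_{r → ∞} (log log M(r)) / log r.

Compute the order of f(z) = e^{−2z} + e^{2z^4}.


Each summand is entire of order 1 and 4 respectively (as in the single-exponential case). The order of a sum is at most the max of the orders, so ρ ≤ 4. For the lower bound: on |z|=r choose arg z so that 2z^4 is real positive; then |e^{2z^4}| = e^{2r^4} while |e^{-2z}| ≤ e^{2r^1} = o(e^{2r^4}). So |f| ≥ e^{2r^4}(1 − o(1)) and ρ ≥ 4. Hence ρ = max(1, 4) = 4.
Therefore ρ = 4.

Order ρ = 4.


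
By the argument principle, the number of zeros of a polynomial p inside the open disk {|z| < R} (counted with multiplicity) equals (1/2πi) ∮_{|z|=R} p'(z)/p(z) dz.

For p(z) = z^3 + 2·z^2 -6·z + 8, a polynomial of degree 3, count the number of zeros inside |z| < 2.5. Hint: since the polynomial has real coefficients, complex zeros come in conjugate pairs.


The zeros of p are: (1 + 1i), (1 - 1i), -4.
Their magnitudes are: 1.414, 1.414, 4.
Zeros with |z| < R = 2.5: (1 + 1i), (1 - 1i).
Count = 2.
By the argument principle, (1/2πi) ∮_{|z|=R} p'(z)/p(z) dz equals exactly this count.

Number of zeros inside |z| < 2.5: 2.


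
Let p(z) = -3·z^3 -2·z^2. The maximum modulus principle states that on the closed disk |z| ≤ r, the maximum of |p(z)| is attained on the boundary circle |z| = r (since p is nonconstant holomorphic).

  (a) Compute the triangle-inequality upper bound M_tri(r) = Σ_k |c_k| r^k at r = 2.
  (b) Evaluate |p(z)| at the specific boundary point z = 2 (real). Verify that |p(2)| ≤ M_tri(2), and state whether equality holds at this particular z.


Coefficients: c_0 = 0, c_1 = 0, c_2 = -2, c_3 = -3. Radius r = 2.
Part (a). Triangle bound: M_tri(r) = Σ_k |c_k| r^k
  = |0|·2^0 + |0|·2^1 + |-2|·2^2 + |-3|·2^3
  = 0 + 0 + 8 + 24 = 32.
This bounds M(r) := max_{|z|=r} |p(z)| from above; equality holds iff all terms c_k z^k can be made to align in phase at a single z on |z|=r.
Part (b). At z = 2 (real, on the circle |z| = r):
  p(2) = (0)·2^0 + (0)·2^1 + (-2)·2^2 + (-3)·2^3 = -32.
  |p(2)| = 32.
Since all nonzero coefficients share the same sign, |p(2)| = 32 = M_tri(2); the triangle bound is attained at z = 2, so in fact M(r) = 32.

M_tri(2) = 32; |p(2)| = 32; equality at z=2: yes.


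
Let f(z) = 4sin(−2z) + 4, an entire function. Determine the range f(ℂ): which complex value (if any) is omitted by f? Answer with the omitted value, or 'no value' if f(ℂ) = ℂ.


Little Picard bounds the complement of f(ℂ) to at most one point.
sin is entire and surjective onto ℂ: for every w ∈ ℂ, sin(ζ) = w has a solution ζ ∈ ℂ (e.g., via the complex inverse arcsin). With ζ = −2z this gives z = ζ/(-2). Then 4·sin(−2z) takes every value in 4·ℂ = ℂ, and adding 4 is a bijection of ℂ. So f is surjective and omits no value. (Note: only on the real line is sin bounded by [−1, 1].)

Omitted value: no value.


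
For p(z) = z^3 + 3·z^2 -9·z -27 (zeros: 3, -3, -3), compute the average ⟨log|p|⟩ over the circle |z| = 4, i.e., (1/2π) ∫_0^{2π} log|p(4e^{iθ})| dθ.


Zeros: -3, -3, 3; r = 4.
Inside |z| < r: -3, -3, 3. Outside (|z| ≥ r): ∅.
p(0) = -27, so log|p(0)| = log(27) = 3.2958.
Apply Jensen: I(r) = log|p(0)| + Σ_k log(r/|z_k|), summed over zeros inside |z| < r.
  log(r/|z_k|) for z_k = 3: log(4/3) = 0.2877
  log(r/|z_k|) for z_k = -3: log(4/3) = 0.2877
  log(r/|z_k|) for z_k = -3: log(4/3) = 0.2877
Sum over inside zeros: 0.8630.
I(r) = log|p(0)| + (inside sum) = 3.2958 + 0.8630 = 4.1589.
Closed form (all zeros inside, monic): I(r) = n·log(r) = 3·log(4) = 4.1589. ✓

I(r) ≈ 4.1589.


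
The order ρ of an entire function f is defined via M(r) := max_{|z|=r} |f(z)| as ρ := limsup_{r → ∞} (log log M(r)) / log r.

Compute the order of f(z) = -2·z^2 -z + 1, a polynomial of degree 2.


|f(z)| ≤ Σ|c_k|·r^k = O(r^2) as r → ∞. Polynomial growth is O(e^{r^ε}) for every ε > 0 (since r^2/e^{r^ε} → 0), so ρ ≤ ε for all ε > 0, i.e. ρ = 0. Every nonconstant polynomial has order 0.
Therefore ρ = 0.

Order ρ = 0.


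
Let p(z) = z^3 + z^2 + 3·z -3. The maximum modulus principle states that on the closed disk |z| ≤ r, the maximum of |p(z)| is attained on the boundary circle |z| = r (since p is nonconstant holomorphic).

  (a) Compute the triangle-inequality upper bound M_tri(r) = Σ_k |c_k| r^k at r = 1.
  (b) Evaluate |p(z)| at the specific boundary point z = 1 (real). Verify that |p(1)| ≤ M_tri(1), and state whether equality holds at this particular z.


Coefficients: c_0 = -3, c_1 = 3, c_2 = 1, c_3 = 1. Radius r = 1.
Part (a). Triangle bound: M_tri(r) = Σ_k |c_k| r^k
  = |-3|·1^0 + |3|·1^1 + |1|·1^2 + |1|·1^3
  = 3 + 3 + 1 + 1 = 8.
This bounds M(r) := max_{|z|=r} |p(z)| from above; equality holds iff all terms c_k z^k can be made to align in phase at a single z on |z|=r.
Part (b). At z = 1 (real, on the circle |z| = r):
  p(1) = (-3)·1^0 + (3)·1^1 + (1)·1^2 + (1)·1^3 = 2.
  |p(1)| = 2.
Check: |p(1)| = 2 ≤ 8 = M_tri(1). ✓ Equality does not hold at z = 1 (the coefficients have mixed signs, so the terms do not all align in phase there).

M_tri(1) = 8; |p(1)| = 2; equality at z=1: no.


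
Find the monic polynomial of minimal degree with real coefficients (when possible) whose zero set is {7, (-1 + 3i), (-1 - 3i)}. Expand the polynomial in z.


The polynomial is p(z) = ∏_{α ∈ S} (z − α), where S = {7, (-1 + 3i), (-1 - 3i)}.
Expanding the product yields: p(z) = z^3 -5·z^2 -4·z -70.
Note conjugate pairs combine to real quadratics: (z − (-1+3i))(z − (-1−3i)) = z² + 2z + 10.
The resulting polynomial has degree 3 and real coefficients as required.

p(z) = z^3 -5·z^2 -4·z -70.


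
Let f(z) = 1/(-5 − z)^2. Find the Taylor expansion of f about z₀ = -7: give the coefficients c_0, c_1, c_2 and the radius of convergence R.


Let w = z − z₀, so z = z₀ + w.
Then -5 − z = -5 − (z₀ + w) = (-5 − z₀) − w = 2 − w.
f(z) = 1/(2 − w)^2 = (1/(2)^2) · (1 − w/(2))^{−2}.
By the binomial series (1−u)^{−2} = Σ_{n≥0} C(n+1, 1) u^n for |u|<1, with u = w/(2):
  c_n = C(n+1, 1) / (2)^(n+2).
  c_0 = 1/(2)^2 = 1/4.
  c_1 = 2/(2)^3 = 1/4.
  c_2 = 3/(2)^4 = 3/16.
The series is valid for |w/d| < 1, i.e. |z − z₀| < |d|.
Radius of convergence: R = |-5 − z₀| = |2| = 2 (distance from z₀ to the singularity z = -5).

c_0 = 1/4, c_1 = 1/4, c_2 = 3/16; R = 2.


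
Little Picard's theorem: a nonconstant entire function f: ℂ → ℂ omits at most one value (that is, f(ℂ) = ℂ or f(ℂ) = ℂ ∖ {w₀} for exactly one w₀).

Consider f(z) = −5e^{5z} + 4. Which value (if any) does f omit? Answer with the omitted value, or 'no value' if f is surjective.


Little Picard bounds the complement of f(ℂ) to at most one point.
e^{5z} is never zero on ℂ, so -5·e^{5z} takes every value in ℂ ∖ {0}. Adding 4 shifts the range to ℂ ∖ {4}. Thus f omits exactly the value 4.

Omitted value: 4.


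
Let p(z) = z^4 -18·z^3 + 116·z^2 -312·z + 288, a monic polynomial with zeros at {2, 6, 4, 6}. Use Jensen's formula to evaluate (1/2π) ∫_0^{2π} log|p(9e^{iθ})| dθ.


Zeros: 2, 4, 6, 6; r = 9.
Inside |z| < r: 2, 4, 6, 6. Outside (|z| ≥ r): ∅.
p(0) = 288, so log|p(0)| = log(288) = 5.6630.
Apply Jensen: I(r) = log|p(0)| + Σ_k log(r/|z_k|), summed over zeros inside |z| < r.
  log(r/|z_k|) for z_k = 2: log(9/2) = 1.5041
  log(r/|z_k|) for z_k = 6: log(9/6) = 0.4055
  log(r/|z_k|) for z_k = 4: log(9/4) = 0.8109
  log(r/|z_k|) for z_k = 6: log(9/6) = 0.4055
Sum over inside zeros: 3.1259.
I(r) = log|p(0)| + (inside sum) = 5.6630 + 3.1259 = 8.7889.
Closed form (all zeros inside, monic): I(r) = n·log(r) = 4·log(9) = 8.7889. ✓

I(r) ≈ 8.7889.


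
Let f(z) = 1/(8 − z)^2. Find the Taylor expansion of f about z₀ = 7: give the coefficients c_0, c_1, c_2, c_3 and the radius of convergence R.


Let w = z − z₀, so z = z₀ + w.
Then 8 − z = 8 − (z₀ + w) = (8 − z₀) − w = 1 − w.
f(z) = 1/(1 − w)^2 = (1/(1)^2) · (1 − w/(1))^{−2}.
By the binomial series (1−u)^{−2} = Σ_{n≥0} C(n+1, 1) u^n for |u|<1, with u = w/(1):
  c_n = C(n+1, 1) / (1)^(n+2).
  c_0 = 1/(1)^2 = 1.
  c_1 = 2/(1)^3 = 2.
  c_2 = 3/(1)^4 = 3.
  c_3 = 4/(1)^5 = 4.
The series is valid for |w/d| < 1, i.e. |z − z₀| < |d|.
Radius of convergence: R = |8 − z₀| = |1| = 1 (distance from z₀ to the singularity z = 8).

c_0 = 1, c_1 = 2, c_2 = 3, c_3 = 4; R = 1.
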